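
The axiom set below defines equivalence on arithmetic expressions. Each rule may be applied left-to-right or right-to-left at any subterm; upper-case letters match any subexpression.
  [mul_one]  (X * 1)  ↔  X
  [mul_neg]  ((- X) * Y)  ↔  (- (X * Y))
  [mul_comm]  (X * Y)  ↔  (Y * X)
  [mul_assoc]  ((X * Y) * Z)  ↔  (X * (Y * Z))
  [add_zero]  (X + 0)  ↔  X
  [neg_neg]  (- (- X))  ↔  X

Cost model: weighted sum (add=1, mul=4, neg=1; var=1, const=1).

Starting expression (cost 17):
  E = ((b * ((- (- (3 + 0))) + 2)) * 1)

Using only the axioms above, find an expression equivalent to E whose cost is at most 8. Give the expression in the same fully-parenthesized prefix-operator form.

(b * (3 + 2))   [cost 8]

step 1: mul_one (→) rewrites ((b * ((- (- (3 + 0))) + 2)) * 1) into (b * ((- (- (3 + 0))) + 2))
step 2: neg_neg (→) rewrites (- (- (3 + 0))) into (3 + 0), now (b * ((3 + 0) + 2))
step 3: add_zero (→) rewrites (3 + 0) into 3, reaching cost 8 (bound 8)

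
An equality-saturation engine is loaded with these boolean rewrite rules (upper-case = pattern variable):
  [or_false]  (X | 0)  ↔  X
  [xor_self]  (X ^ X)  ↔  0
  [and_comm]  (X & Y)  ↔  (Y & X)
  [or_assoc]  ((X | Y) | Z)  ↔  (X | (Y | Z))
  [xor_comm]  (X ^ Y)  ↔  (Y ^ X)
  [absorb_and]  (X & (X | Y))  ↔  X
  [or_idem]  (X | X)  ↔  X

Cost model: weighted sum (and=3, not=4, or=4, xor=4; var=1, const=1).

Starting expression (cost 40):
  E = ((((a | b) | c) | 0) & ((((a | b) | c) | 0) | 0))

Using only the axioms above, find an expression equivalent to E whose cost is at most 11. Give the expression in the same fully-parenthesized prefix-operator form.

((a | b) | c)   [cost 11]

1. [or_false →] (((a | b) | c) | 0)  →  ((a | b) | c);  E = ((((a | b) | c) | 0) & (((a | b) | c) | 0))
2. [or_false →] (((a | b) | c) | 0)  →  ((a | b) | c);  E = (((a | b) | c) & (((a | b) | c) | 0))
3. [absorb_and →] (((a | b) | c) & (((a | b) | c) | 0))  →  ((a | b) | c);  cost 11 ≤ 11, done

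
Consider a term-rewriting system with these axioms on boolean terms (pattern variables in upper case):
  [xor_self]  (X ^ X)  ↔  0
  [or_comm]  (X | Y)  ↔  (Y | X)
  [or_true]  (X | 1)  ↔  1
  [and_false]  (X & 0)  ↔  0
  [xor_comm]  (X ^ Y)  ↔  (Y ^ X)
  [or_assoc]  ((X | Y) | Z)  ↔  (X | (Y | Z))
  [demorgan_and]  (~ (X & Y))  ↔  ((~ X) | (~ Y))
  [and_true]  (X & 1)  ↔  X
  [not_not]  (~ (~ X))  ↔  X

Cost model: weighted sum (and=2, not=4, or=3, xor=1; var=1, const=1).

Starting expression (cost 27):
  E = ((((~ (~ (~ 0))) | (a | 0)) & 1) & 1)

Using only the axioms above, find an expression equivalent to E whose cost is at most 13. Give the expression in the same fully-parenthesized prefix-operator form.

1. [not_not →] (~ (~ (~ 0)))  →  (~ 0);  E = ((((~ 0) | (a | 0)) & 1) & 1)
2. [and_true →] (((~ 0) | (a | 0)) & 1)  →  ((~ 0) | (a | 0));  E = (((~ 0) | (a | 0)) & 1)
3. [or_comm →] (a | 0)  →  (0 | a);  E = (((~ 0) | (0 | a)) & 1)
4. [and_true →] (((~ 0) | (0 | a)) & 1)  →  ((~ 0) | (0 | a));  cost 13 ≤ 13, done

((~ 0) | (0 | a))   [cost 13]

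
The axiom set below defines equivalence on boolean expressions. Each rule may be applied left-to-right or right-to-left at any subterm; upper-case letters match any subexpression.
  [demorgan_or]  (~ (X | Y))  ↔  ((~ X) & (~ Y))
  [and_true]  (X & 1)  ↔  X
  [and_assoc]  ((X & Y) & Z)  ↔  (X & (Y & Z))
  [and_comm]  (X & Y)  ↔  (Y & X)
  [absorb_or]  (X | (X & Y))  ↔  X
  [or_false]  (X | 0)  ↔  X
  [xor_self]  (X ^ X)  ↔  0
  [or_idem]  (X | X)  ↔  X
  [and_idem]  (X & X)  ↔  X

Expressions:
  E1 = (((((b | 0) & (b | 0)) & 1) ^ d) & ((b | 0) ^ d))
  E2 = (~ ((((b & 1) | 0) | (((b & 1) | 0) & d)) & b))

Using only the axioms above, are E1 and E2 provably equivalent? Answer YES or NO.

NO

The axioms are sound identities: if E1 ↔* E2 then E1 and E2 evaluate identically under any assignment.
Under b=0, d=0: E1 evaluates to 0, E2 to 1. Distinct ⇒ no rewrite sequence connects them.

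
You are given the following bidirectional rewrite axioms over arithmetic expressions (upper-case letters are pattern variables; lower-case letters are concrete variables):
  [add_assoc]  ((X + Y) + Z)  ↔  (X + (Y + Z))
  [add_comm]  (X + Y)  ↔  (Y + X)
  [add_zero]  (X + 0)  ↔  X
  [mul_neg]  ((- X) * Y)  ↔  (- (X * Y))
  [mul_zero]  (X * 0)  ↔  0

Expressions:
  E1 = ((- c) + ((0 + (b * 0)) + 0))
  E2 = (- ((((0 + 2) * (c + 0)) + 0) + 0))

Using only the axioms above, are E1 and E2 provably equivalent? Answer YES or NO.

Every axiom is a valid identity, so a rewrite proof would force E1 and E2 to agree under every assignment.
At b=0, c=1: E1 = -1 but E2 = -2; they differ, so no derivation exists.

NO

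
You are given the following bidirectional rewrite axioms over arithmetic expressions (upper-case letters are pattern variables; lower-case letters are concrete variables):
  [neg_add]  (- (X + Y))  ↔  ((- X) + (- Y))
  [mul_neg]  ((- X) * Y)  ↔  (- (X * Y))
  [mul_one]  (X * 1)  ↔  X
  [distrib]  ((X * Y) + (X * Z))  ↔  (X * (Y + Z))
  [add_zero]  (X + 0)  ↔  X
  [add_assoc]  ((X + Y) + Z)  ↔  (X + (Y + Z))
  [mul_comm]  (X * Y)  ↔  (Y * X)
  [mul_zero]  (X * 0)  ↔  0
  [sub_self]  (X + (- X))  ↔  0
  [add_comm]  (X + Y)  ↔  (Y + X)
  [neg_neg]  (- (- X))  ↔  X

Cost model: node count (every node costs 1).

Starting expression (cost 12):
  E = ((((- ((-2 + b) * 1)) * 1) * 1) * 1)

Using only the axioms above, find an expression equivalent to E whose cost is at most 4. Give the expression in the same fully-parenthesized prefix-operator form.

(1) ((-2 + b) * 1)  =[mul_one →]=  (-2 + b)    ⊢ ((((- (-2 + b)) * 1) * 1) * 1)
(2) (-2 + b)  =[add_comm →]=  (b + -2)    ⊢ ((((- (b + -2)) * 1) * 1) * 1)
(3) (((- (b + -2)) * 1) * 1)  =[mul_one →]=  ((- (b + -2)) * 1)    ⊢ (((- (b + -2)) * 1) * 1)
(4) ((- (b + -2)) * 1)  =[mul_one →]=  (- (b + -2))    ⊢ ((- (b + -2)) * 1)
(5) ((- (b + -2)) * 1)  =[mul_one →]=  (- (b + -2))    ⊢ cost 4, within 4

(- (b + -2))   [cost 4]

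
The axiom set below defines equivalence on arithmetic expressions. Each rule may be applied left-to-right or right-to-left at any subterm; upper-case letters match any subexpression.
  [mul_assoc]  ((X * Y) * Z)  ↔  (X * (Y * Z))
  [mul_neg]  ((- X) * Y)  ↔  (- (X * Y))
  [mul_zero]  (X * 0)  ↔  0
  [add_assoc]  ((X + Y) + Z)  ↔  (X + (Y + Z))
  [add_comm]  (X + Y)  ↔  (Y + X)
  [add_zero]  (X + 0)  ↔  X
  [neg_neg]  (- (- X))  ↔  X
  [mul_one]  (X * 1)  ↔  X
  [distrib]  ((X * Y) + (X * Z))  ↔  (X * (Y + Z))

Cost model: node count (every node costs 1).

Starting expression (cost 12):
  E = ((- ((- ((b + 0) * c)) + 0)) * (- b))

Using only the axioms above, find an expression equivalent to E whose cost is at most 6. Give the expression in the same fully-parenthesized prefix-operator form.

(1) (b + 0)  =[add_zero →]=  b    ⊢ ((- ((- (b * c)) + 0)) * (- b))
(2) ((- (b * c)) + 0)  =[add_zero →]=  (- (b * c))    ⊢ ((- (- (b * c))) * (- b))
(3) (- (- (b * c)))  =[neg_neg →]=  (b * c)    ⊢ cost 6, within 6

((b * c) * (- b))   [cost 6]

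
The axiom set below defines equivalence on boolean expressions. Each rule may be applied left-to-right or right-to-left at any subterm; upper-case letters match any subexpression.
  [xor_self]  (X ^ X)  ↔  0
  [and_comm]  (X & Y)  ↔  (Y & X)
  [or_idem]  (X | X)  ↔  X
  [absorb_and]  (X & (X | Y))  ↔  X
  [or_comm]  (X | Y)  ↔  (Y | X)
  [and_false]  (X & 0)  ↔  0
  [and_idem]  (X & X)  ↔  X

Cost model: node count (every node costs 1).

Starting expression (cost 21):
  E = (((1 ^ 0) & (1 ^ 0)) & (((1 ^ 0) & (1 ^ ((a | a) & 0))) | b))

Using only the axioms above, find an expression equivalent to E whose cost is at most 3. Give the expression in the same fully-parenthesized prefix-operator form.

1. [or_idem →] (a | a)  →  a;  E = (((1 ^ 0) & (1 ^ 0)) & (((1 ^ 0) & (1 ^ (a & 0))) | b))
2. [and_false →] (a & 0)  →  0;  E = (((1 ^ 0) & (1 ^ 0)) & (((1 ^ 0) & (1 ^ 0)) | b))
3. [absorb_and →] (((1 ^ 0) & (1 ^ 0)) & (((1 ^ 0) & (1 ^ 0)) | b))  →  ((1 ^ 0) & (1 ^ 0))
4. [and_idem →] ((1 ^ 0) & (1 ^ 0))  →  (1 ^ 0);  cost 3 ≤ 3, done

(1 ^ 0)   [cost 3]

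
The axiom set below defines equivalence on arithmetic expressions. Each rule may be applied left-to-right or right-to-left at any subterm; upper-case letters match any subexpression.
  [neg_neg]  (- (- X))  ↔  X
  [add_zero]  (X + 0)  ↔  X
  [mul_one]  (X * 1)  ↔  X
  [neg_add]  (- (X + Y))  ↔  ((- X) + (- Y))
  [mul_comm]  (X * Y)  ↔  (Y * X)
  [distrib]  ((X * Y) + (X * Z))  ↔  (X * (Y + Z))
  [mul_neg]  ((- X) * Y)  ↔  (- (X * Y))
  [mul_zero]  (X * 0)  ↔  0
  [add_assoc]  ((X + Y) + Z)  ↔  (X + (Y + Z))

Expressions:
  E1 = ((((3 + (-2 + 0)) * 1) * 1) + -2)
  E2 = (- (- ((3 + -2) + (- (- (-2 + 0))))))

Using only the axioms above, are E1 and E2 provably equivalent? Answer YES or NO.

YES

(1) (((3 + (-2 + 0)) * 1) * 1)  =[mul_one →]=  ((3 + (-2 + 0)) * 1)    ⊢ (((3 + (-2 + 0)) * 1) + -2)
(2) ((3 + (-2 + 0)) * 1)  =[mul_one →]=  (3 + (-2 + 0))    ⊢ ((3 + (-2 + 0)) + -2)
(3) (-2 + 0)  =[add_zero →]=  -2    ⊢ ((3 + -2) + -2)
(4) ((3 + -2) + -2)  =[neg_neg ←]=  (- (- ((3 + -2) + -2)))
(5) -2  =[add_zero ←]=  (-2 + 0)    ⊢ (- (- ((3 + -2) + (-2 + 0))))
(6) (-2 + 0)  =[neg_neg ←]=  (- (- (-2 + 0)))    ⊢ E2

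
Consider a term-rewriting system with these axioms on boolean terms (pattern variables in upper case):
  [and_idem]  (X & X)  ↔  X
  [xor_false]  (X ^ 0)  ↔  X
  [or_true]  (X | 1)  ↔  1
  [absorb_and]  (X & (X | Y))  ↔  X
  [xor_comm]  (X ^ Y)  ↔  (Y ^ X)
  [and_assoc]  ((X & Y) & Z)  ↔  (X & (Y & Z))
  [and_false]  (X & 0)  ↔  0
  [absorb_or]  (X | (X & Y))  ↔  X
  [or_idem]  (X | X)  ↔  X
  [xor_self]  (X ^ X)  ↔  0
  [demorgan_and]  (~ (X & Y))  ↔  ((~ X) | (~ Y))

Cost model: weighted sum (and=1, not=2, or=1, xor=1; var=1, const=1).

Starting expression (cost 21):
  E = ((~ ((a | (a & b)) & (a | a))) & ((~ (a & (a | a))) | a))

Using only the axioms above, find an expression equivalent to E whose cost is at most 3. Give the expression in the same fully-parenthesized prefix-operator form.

(~ a)   [cost 3]

(1) (a | (a & b))  =[absorb_or →]=  a    ⊢ ((~ (a & (a | a))) & ((~ (a & (a | a))) | a))
(2) ((~ (a & (a | a))) & ((~ (a & (a | a))) | a))  =[absorb_and →]=  (~ (a & (a | a)))
(3) (a & (a | a))  =[absorb_and →]=  a    ⊢ cost 3, within 3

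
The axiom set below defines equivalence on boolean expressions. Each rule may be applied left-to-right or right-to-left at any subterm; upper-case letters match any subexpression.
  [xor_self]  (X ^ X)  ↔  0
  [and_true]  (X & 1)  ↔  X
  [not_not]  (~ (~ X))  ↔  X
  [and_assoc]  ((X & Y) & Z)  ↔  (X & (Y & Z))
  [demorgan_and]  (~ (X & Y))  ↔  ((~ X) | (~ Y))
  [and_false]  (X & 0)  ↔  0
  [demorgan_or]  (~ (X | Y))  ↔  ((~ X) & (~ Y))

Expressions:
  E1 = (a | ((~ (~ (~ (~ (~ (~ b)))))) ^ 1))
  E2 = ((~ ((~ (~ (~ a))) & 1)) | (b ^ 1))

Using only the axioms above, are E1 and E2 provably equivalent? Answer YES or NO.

YES

(1) (~ (~ (~ b)))  =[not_not →]=  (~ b)    ⊢ (a | ((~ (~ (~ (~ b)))) ^ 1))
(2) (~ (~ (~ b)))  =[not_not →]=  (~ b)    ⊢ (a | ((~ (~ b)) ^ 1))
(3) (~ (~ b))  =[not_not →]=  b    ⊢ (a | (b ^ 1))
(4) a  =[not_not ←]=  (~ (~ a))    ⊢ ((~ (~ a)) | (b ^ 1))
(5) (~ a)  =[not_not ←]=  (~ (~ (~ a)))    ⊢ ((~ (~ (~ (~ a)))) | (b ^ 1))
(6) (~ (~ (~ a)))  =[and_true ←]=  ((~ (~ (~ a))) & 1)    ⊢ E2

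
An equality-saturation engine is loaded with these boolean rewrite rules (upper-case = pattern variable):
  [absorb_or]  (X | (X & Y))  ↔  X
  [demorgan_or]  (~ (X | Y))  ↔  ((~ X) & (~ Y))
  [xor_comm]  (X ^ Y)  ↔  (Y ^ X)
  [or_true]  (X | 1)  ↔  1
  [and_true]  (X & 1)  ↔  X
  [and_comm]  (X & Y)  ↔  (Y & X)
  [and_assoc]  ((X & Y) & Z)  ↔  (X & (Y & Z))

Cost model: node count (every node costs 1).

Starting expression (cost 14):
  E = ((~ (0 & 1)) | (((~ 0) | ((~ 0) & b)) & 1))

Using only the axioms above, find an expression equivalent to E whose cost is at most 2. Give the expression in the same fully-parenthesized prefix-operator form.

1. [absorb_or →] ((~ 0) | ((~ 0) & b))  →  (~ 0);  E = ((~ (0 & 1)) | ((~ 0) & 1))
2. [and_true →] (0 & 1)  →  0;  E = ((~ 0) | ((~ 0) & 1))
3. [absorb_or →] ((~ 0) | ((~ 0) & 1))  →  (~ 0);  cost 2 ≤ 2, done

(~ 0)   [cost 2]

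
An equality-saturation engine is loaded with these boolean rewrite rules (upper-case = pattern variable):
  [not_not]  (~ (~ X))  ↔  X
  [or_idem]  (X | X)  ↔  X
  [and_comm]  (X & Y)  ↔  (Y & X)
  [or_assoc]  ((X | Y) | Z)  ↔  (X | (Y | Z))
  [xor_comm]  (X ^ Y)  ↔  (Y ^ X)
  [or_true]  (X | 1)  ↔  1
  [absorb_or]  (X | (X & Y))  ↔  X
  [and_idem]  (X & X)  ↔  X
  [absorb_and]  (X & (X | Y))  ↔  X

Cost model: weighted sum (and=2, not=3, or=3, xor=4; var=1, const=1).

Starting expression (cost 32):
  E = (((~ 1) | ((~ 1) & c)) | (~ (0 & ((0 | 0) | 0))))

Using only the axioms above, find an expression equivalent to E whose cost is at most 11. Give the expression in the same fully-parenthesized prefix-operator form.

((~ 1) | (~ 0))   [cost 11]

(1) ((~ 1) | ((~ 1) & c))  =[absorb_or →]=  (~ 1)    ⊢ ((~ 1) | (~ (0 & ((0 | 0) | 0))))
(2) (0 | 0)  =[or_idem →]=  0    ⊢ ((~ 1) | (~ (0 & (0 | 0))))
(3) (0 & (0 | 0))  =[absorb_and →]=  0    ⊢ cost 11, within 11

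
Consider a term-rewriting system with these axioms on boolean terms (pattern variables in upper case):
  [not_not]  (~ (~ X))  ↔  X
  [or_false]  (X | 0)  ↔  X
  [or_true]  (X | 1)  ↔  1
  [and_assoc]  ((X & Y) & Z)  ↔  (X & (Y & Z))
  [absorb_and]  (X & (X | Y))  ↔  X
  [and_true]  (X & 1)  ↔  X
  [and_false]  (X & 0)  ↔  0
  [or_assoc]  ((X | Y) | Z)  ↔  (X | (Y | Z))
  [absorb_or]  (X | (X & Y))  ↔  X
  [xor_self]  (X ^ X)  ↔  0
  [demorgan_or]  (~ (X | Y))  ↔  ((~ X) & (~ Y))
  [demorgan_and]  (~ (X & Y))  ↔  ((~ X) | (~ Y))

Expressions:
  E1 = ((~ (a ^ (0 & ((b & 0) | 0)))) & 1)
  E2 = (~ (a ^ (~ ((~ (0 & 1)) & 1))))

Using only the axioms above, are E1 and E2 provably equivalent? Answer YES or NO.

1. [and_false →] (b & 0)  →  0;  E1 = ((~ (a ^ (0 & (0 | 0)))) & 1)
2. [absorb_and →] (0 & (0 | 0))  →  0;  E1 = ((~ (a ^ 0)) & 1)
3. [and_true →] ((~ (a ^ 0)) & 1)  →  (~ (a ^ 0))
4. [and_true ←] 0  →  (0 & 1);  E1 = (~ (a ^ (0 & 1)))
5. [not_not ←] (0 & 1)  →  (~ (~ (0 & 1)));  E1 = (~ (a ^ (~ (~ (0 & 1)))))
6. [and_true ←] (~ (0 & 1))  →  ((~ (0 & 1)) & 1);  this is E2

YES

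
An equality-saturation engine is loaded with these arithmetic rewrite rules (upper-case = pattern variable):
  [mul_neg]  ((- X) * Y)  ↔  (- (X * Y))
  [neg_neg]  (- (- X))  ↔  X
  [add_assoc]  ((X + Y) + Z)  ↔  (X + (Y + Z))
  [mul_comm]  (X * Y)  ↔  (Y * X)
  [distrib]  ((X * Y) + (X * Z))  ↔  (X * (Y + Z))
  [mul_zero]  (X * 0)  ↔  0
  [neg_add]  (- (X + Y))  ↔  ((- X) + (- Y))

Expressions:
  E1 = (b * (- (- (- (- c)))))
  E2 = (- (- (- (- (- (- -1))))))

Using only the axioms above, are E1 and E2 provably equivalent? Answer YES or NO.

NO

All listed rules preserve value, hence provable equivalence implies equal values everywhere; look for a separating assignment.
b=0, c=0 gives E1 ↦ 0, E2 ↦ -1; values differ ⇒ not provably equivalent.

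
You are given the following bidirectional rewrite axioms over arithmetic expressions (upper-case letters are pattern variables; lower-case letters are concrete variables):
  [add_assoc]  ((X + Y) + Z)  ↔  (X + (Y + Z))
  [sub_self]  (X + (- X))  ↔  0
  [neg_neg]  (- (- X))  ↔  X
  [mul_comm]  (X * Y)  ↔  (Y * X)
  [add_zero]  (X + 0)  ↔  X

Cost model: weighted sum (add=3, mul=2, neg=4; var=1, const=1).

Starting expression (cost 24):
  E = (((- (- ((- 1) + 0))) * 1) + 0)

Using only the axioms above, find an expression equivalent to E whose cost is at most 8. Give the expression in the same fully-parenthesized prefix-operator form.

((- 1) * 1)   [cost 8]

step 1: add_zero (→) rewrites ((- 1) + 0) into (- 1), now (((- (- (- 1))) * 1) + 0)
step 2: add_zero (→) rewrites (((- (- (- 1))) * 1) + 0) into ((- (- (- 1))) * 1)
step 3: neg_neg (→) rewrites (- (- 1)) into 1, reaching cost 8 (bound 8)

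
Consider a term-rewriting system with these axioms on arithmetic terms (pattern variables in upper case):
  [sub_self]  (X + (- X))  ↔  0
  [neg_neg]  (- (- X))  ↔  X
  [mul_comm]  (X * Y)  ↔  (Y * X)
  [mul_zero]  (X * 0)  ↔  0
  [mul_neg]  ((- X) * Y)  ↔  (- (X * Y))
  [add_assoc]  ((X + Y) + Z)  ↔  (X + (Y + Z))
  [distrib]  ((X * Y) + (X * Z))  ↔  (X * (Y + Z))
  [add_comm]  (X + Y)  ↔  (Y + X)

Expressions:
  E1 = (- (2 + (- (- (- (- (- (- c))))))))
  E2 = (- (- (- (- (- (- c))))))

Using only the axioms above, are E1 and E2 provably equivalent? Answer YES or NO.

All listed rules preserve value, hence provable equivalence implies equal values everywhere; look for a separating assignment.
c=0 gives E1 ↦ -2, E2 ↦ 0; values differ ⇒ not provably equivalent.

NO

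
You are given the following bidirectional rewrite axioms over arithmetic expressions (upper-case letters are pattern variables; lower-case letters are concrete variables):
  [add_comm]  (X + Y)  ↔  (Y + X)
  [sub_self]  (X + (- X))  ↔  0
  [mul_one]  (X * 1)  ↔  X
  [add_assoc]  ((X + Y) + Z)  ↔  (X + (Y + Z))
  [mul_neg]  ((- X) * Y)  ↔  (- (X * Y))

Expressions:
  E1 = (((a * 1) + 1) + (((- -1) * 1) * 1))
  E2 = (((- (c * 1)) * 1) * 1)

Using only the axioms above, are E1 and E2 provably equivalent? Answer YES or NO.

Every axiom is a valid identity, so a rewrite proof would force E1 and E2 to agree under every assignment.
At a=0, c=0: E1 = 2 but E2 = 0; they differ, so no derivation exists.

NO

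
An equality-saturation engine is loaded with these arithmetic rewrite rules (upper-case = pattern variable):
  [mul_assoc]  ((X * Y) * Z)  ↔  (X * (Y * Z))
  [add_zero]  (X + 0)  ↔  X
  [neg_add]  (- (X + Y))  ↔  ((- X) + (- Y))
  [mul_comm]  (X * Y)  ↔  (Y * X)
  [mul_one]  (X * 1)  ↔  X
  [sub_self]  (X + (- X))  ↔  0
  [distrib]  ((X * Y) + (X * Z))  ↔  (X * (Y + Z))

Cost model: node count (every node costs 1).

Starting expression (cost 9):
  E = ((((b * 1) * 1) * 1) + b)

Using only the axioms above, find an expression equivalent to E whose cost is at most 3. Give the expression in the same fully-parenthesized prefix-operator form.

step 1: mul_one (→) rewrites (b * 1) into b, now (((b * 1) * 1) + b)
step 2: mul_one (→) rewrites ((b * 1) * 1) into (b * 1), now ((b * 1) + b)
step 3: mul_one (→) rewrites (b * 1) into b, reaching cost 3 (bound 3)

(b + b)   [cost 3]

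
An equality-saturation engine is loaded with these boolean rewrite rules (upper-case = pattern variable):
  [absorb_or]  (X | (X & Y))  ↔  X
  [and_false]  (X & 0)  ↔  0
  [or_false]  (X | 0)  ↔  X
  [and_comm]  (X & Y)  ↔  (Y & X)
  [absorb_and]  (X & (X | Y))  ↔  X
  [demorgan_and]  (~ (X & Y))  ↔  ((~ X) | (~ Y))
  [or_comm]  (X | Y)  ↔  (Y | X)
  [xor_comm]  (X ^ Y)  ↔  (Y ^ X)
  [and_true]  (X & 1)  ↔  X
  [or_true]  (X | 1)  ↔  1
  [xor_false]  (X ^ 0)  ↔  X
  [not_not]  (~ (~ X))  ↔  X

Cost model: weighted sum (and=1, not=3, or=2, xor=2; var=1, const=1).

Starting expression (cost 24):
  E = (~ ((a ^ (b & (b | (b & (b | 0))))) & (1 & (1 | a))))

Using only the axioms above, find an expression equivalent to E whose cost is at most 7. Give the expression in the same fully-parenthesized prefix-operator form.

(~ (a ^ b))   [cost 7]

1. [absorb_and →] (b & (b | 0))  →  b;  E = (~ ((a ^ (b & (b | b))) & (1 & (1 | a))))
2. [absorb_and →] (1 & (1 | a))  →  1;  E = (~ ((a ^ (b & (b | b))) & 1))
3. [and_true →] ((a ^ (b & (b | b))) & 1)  →  (a ^ (b & (b | b)));  E = (~ (a ^ (b & (b | b))))
4. [absorb_and →] (b & (b | b))  →  b;  cost 7 ≤ 7, done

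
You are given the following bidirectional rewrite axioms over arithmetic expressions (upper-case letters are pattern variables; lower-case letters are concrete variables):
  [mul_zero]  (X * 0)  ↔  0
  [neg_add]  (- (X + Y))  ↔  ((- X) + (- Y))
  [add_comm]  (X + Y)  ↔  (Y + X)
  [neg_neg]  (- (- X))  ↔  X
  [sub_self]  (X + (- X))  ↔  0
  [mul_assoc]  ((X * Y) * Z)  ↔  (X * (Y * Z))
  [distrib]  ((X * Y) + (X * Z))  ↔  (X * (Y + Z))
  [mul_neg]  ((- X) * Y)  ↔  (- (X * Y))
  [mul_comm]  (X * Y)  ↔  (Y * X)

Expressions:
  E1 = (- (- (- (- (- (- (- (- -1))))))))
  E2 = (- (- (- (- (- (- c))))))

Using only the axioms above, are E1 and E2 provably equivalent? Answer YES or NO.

NO

All listed rules preserve value, hence provable equivalence implies equal values everywhere; look for a separating assignment.
c=0 gives E1 ↦ -1, E2 ↦ 0; values differ ⇒ not provably equivalent.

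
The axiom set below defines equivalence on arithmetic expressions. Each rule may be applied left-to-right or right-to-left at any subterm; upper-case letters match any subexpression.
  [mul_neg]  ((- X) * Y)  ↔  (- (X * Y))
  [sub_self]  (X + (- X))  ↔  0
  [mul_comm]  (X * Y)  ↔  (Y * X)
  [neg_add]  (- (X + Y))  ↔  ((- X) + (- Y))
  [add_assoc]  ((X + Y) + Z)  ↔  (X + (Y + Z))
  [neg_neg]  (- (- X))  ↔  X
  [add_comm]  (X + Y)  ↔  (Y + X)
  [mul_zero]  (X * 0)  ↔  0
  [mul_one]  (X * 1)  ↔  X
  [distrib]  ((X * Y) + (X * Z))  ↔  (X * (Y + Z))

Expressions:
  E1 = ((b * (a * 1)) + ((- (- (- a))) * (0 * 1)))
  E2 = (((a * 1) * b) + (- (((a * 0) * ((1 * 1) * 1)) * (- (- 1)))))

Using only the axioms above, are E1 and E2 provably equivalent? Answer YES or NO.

YES

1. [neg_neg →] (- (- (- a)))  →  (- a);  E1 = ((b * (a * 1)) + ((- a) * (0 * 1)))
2. [mul_one →] (a * 1)  →  a;  E1 = ((b * a) + ((- a) * (0 * 1)))
3. [mul_neg →] ((- a) * (0 * 1))  →  (- (a * (0 * 1)));  E1 = ((b * a) + (- (a * (0 * 1))))
4. [mul_one →] (0 * 1)  →  0;  E1 = ((b * a) + (- (a * 0)))
5. [mul_one ←] (a * 0)  →  ((a * 0) * 1);  E1 = ((b * a) + (- ((a * 0) * 1)))
6. [mul_one ←] (a * 0)  →  ((a * 0) * 1);  E1 = ((b * a) + (- (((a * 0) * 1) * 1)))
7. [neg_neg ←] 1  →  (- (- 1));  E1 = ((b * a) + (- (((a * 0) * 1) * (- (- 1)))))
8. [mul_one ←] a  →  (a * 1);  E1 = ((b * (a * 1)) + (- (((a * 0) * 1) * (- (- 1)))))
9. [mul_one ←] 1  →  (1 * 1);  E1 = ((b * (a * 1)) + (- (((a * 0) * (1 * 1)) * (- (- 1)))))
10. [mul_comm →] (b * (a * 1))  →  ((a * 1) * b);  E1 = (((a * 1) * b) + (- (((a * 0) * (1 * 1)) * (- (- 1)))))
11. [mul_one ←] (1 * 1)  →  ((1 * 1) * 1);  this is E2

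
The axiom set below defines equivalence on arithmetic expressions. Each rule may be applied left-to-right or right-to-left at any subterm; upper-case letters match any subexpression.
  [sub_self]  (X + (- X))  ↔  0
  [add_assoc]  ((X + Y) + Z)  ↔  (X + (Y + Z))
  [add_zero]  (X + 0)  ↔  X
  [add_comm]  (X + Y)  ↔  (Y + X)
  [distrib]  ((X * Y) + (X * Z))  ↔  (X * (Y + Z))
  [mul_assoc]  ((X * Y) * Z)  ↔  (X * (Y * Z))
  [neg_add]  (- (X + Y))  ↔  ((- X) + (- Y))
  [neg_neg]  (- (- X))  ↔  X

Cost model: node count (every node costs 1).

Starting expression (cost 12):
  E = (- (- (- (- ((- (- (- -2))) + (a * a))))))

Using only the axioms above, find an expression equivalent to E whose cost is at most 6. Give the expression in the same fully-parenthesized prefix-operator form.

1. [neg_neg →] (- (- (- (- ((- (- (- -2))) + (a * a))))))  →  (- (- ((- (- (- -2))) + (a * a))))
2. [neg_neg →] (- (- -2))  →  -2;  E = (- (- ((- -2) + (a * a))))
3. [neg_neg →] (- (- ((- -2) + (a * a))))  →  ((- -2) + (a * a));  cost 6 ≤ 6, done

((- -2) + (a * a))   [cost 6]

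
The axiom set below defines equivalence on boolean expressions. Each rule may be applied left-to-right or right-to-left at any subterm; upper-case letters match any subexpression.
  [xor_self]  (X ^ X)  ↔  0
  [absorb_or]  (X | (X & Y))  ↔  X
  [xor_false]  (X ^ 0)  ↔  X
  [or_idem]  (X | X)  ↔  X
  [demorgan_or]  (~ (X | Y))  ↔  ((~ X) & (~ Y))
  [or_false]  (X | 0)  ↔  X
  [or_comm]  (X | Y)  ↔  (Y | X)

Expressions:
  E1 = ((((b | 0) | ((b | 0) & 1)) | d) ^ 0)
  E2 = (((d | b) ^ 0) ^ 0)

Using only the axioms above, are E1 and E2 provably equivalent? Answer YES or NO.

YES

1. [absorb_or →] ((b | 0) | ((b | 0) & 1))  →  (b | 0);  E1 = (((b | 0) | d) ^ 0)
2. [xor_false →] (((b | 0) | d) ^ 0)  →  ((b | 0) | d)
3. [or_false →] (b | 0)  →  b;  E1 = (b | d)
4. [xor_false ←] (b | d)  →  ((b | d) ^ 0)
5. [xor_false ←] (b | d)  →  ((b | d) ^ 0);  E1 = (((b | d) ^ 0) ^ 0)
6. [or_comm →] (b | d)  →  (d | b);  this is E2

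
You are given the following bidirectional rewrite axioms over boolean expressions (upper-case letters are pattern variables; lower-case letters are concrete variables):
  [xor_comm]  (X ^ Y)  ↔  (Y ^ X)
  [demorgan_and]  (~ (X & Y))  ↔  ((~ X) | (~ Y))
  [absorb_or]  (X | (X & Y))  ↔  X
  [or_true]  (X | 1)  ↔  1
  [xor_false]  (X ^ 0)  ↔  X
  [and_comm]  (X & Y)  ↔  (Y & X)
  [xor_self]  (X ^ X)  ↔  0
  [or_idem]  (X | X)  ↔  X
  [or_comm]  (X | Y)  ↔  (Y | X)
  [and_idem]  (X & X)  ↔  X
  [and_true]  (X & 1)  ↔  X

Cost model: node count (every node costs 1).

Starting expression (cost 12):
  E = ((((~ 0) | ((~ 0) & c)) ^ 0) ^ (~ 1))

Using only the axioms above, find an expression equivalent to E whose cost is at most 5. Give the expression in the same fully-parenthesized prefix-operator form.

(1) ((~ 0) | ((~ 0) & c))  =[absorb_or →]=  (~ 0)    ⊢ (((~ 0) ^ 0) ^ (~ 1))
(2) (((~ 0) ^ 0) ^ (~ 1))  =[xor_comm →]=  ((~ 1) ^ ((~ 0) ^ 0))
(3) ((~ 0) ^ 0)  =[xor_false →]=  (~ 0)    ⊢ cost 5, within 5

((~ 1) ^ (~ 0))   [cost 5]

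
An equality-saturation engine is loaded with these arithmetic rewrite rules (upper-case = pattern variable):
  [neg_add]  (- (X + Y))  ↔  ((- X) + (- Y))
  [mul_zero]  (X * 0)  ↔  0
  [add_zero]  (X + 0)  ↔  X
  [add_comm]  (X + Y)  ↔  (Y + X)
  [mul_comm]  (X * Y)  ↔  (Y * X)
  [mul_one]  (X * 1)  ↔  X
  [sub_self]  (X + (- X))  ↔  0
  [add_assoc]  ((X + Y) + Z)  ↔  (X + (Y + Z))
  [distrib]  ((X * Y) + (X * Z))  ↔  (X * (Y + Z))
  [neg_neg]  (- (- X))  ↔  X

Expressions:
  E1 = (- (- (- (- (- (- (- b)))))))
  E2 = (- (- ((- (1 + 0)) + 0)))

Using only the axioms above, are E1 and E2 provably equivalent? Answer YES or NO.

All listed rules preserve value, hence provable equivalence implies equal values everywhere; look for a separating assignment.
b=0 gives E1 ↦ 0, E2 ↦ -1; values differ ⇒ not provably equivalent.

NO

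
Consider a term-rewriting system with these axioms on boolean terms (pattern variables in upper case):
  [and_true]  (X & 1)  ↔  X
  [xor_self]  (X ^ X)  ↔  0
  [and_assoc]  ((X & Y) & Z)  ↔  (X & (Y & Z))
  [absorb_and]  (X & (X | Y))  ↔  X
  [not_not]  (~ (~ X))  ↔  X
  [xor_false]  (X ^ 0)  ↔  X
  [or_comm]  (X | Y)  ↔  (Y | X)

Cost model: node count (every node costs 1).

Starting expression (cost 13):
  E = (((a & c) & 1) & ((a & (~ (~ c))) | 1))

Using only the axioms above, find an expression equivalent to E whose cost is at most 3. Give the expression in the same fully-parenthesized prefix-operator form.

(a & c)   [cost 3]

(1) ((a & c) & 1)  =[and_true →]=  (a & c)    ⊢ ((a & c) & ((a & (~ (~ c))) | 1))
(2) (~ (~ c))  =[not_not →]=  c    ⊢ ((a & c) & ((a & c) | 1))
(3) ((a & c) & ((a & c) | 1))  =[absorb_and →]=  (a & c)    ⊢ cost 3, within 3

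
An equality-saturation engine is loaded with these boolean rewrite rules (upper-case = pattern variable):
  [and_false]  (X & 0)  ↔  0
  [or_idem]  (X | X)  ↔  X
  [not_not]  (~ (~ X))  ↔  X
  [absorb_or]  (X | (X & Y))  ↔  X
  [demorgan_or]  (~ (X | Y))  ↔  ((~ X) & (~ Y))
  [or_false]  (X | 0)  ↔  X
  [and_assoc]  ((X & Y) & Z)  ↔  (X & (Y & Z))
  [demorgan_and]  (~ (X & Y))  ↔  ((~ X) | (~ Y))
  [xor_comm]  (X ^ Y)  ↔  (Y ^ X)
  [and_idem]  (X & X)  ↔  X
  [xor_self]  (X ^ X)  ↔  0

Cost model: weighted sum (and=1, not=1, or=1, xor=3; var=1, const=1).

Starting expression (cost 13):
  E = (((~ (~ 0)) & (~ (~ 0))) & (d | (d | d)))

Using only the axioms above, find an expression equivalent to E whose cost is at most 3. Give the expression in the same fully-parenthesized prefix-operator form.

(1) ((~ (~ 0)) & (~ (~ 0)))  =[and_idem →]=  (~ (~ 0))    ⊢ ((~ (~ 0)) & (d | (d | d)))
(2) (~ (~ 0))  =[not_not →]=  0    ⊢ (0 & (d | (d | d)))
(3) (d | d)  =[or_idem →]=  d    ⊢ (0 & (d | d))
(4) (d | d)  =[or_idem →]=  d    ⊢ cost 3, within 3

(0 & d)   [cost 3]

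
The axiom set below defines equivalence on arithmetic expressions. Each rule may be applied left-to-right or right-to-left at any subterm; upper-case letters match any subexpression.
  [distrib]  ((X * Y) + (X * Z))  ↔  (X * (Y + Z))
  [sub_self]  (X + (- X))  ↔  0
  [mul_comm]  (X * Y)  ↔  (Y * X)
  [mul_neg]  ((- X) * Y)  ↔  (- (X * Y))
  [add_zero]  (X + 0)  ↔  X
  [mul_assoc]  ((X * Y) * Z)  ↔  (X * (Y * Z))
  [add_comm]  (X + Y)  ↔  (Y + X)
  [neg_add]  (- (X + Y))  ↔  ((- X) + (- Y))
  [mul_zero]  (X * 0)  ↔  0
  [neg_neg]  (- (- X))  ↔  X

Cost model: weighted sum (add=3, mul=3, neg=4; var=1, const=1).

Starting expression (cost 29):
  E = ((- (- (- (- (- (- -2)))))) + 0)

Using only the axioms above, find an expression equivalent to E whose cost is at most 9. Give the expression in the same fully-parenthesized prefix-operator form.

(- (- -2))   [cost 9]

step 1: neg_neg (→) rewrites (- (- (- (- (- (- -2)))))) into (- (- (- (- -2)))), now ((- (- (- (- -2)))) + 0)
step 2: neg_neg (→) rewrites (- (- (- (- -2)))) into (- (- -2)), now ((- (- -2)) + 0)
step 3: add_zero (→) rewrites ((- (- -2)) + 0) into (- (- -2)), reaching cost 9 (bound 9)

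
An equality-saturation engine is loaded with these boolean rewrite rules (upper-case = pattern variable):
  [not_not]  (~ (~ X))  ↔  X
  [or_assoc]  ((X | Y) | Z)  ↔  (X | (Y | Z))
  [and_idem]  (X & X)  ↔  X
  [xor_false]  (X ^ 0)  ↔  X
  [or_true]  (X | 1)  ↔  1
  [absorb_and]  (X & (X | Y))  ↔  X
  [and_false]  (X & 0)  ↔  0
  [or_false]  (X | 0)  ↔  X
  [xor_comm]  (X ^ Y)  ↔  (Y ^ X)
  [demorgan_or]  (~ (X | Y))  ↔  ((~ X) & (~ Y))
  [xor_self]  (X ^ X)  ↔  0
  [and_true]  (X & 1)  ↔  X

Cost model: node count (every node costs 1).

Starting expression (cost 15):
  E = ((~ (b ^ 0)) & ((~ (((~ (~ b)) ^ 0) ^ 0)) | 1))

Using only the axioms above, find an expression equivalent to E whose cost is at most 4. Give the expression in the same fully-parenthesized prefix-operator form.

(~ (b ^ 0))   [cost 4]

(1) (((~ (~ b)) ^ 0) ^ 0)  =[xor_false →]=  ((~ (~ b)) ^ 0)    ⊢ ((~ (b ^ 0)) & ((~ ((~ (~ b)) ^ 0)) | 1))
(2) (~ (~ b))  =[not_not →]=  b    ⊢ ((~ (b ^ 0)) & ((~ (b ^ 0)) | 1))
(3) ((~ (b ^ 0)) & ((~ (b ^ 0)) | 1))  =[absorb_and →]=  (~ (b ^ 0))    ⊢ cost 4, within 4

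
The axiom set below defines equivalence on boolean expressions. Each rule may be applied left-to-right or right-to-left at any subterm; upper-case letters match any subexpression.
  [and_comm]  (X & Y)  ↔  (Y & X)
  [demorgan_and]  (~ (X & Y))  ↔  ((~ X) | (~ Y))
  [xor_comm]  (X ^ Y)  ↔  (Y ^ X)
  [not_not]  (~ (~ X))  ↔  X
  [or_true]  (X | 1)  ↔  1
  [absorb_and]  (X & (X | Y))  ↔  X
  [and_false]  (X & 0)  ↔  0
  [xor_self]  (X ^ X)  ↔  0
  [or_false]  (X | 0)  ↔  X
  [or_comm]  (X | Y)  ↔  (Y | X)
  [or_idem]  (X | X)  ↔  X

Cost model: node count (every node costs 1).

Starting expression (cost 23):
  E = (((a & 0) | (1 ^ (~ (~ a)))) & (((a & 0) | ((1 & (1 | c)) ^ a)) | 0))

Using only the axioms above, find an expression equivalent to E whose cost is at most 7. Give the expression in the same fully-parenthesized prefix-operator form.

((a & 0) | (1 ^ a))   [cost 7]

(1) (~ (~ a))  =[not_not →]=  a    ⊢ (((a & 0) | (1 ^ a)) & (((a & 0) | ((1 & (1 | c)) ^ a)) | 0))
(2) (1 & (1 | c))  =[absorb_and →]=  1    ⊢ (((a & 0) | (1 ^ a)) & (((a & 0) | (1 ^ a)) | 0))
(3) (((a & 0) | (1 ^ a)) & (((a & 0) | (1 ^ a)) | 0))  =[absorb_and →]=  ((a & 0) | (1 ^ a))    ⊢ cost 7, within 7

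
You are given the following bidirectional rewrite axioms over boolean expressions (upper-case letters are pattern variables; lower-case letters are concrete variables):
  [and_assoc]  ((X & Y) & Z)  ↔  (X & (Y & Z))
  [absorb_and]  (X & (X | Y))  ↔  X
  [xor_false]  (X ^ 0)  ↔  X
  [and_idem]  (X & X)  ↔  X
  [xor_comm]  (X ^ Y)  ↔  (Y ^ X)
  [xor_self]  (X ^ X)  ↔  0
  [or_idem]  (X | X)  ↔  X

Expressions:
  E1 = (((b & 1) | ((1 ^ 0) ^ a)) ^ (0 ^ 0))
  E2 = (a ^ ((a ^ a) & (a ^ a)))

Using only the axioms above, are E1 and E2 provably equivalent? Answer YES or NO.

NO

Every axiom is a valid identity, so a rewrite proof would force E1 and E2 to agree under every assignment.
At a=0, b=0: E1 = 1 but E2 = 0; they differ, so no derivation exists.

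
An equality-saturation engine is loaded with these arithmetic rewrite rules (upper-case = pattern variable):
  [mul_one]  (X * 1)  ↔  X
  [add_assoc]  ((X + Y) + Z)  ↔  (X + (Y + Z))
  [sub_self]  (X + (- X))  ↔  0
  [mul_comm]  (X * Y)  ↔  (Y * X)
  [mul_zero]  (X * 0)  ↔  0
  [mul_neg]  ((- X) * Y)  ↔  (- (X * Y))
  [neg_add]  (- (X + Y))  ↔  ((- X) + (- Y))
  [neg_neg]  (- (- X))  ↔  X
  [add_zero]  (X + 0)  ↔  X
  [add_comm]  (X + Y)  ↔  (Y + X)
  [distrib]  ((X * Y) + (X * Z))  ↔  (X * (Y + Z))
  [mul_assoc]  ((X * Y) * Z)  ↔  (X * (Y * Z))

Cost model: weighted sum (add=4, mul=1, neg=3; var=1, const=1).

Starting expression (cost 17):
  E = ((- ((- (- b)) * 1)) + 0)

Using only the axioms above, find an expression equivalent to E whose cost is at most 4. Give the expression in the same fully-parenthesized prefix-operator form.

step 1: mul_one (→) rewrites ((- (- b)) * 1) into (- (- b)), now ((- (- (- b))) + 0)
step 2: add_zero (→) rewrites ((- (- (- b))) + 0) into (- (- (- b)))
step 3: neg_neg (→) rewrites (- (- b)) into b, reaching cost 4 (bound 4)

(- b)   [cost 4]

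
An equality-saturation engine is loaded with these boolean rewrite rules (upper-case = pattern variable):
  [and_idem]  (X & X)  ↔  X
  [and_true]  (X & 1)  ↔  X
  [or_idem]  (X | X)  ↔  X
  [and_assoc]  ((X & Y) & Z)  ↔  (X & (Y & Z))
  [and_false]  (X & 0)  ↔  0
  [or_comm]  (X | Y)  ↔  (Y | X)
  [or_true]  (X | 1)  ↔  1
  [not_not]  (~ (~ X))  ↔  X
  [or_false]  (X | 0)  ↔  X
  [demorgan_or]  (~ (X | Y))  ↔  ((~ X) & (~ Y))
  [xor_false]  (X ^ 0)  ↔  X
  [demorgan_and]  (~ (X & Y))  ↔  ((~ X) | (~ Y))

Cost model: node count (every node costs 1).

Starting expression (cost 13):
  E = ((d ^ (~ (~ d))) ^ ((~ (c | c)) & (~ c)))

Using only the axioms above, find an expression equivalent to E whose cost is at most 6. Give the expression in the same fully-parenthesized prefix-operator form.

((d ^ d) ^ (~ c))   [cost 6]

1. [or_idem →] (c | c)  →  c;  E = ((d ^ (~ (~ d))) ^ ((~ c) & (~ c)))
2. [and_idem →] ((~ c) & (~ c))  →  (~ c);  E = ((d ^ (~ (~ d))) ^ (~ c))
3. [not_not →] (~ (~ d))  →  d;  cost 6 ≤ 6, done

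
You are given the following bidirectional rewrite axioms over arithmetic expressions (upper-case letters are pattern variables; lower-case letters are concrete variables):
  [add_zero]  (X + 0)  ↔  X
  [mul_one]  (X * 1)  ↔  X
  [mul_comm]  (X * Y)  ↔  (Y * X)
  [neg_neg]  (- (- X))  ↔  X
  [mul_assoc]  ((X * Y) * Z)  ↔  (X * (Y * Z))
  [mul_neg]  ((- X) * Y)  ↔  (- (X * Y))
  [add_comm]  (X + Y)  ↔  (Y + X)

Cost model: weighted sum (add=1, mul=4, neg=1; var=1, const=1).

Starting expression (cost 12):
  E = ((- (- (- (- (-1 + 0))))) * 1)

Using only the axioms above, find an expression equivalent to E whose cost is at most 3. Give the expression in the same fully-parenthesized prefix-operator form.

step 1: neg_neg (→) rewrites (- (- (-1 + 0))) into (-1 + 0), now ((- (- (-1 + 0))) * 1)
step 2: neg_neg (→) rewrites (- (- (-1 + 0))) into (-1 + 0), now ((-1 + 0) * 1)
step 3: mul_one (→) rewrites ((-1 + 0) * 1) into (-1 + 0), reaching cost 3 (bound 3)

(-1 + 0)   [cost 3]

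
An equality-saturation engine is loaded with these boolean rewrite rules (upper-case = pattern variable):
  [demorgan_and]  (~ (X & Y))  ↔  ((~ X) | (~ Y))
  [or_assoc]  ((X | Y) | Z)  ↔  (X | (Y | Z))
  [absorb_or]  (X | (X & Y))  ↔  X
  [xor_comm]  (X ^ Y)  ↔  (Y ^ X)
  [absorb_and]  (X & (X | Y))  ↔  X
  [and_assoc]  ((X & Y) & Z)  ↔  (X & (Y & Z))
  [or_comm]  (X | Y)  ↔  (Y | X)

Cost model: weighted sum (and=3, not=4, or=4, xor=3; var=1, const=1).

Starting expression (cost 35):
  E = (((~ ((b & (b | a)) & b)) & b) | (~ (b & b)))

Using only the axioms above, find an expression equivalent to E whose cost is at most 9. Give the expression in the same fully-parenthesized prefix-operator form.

(~ (b & b))   [cost 9]

step 1: or_comm (→) rewrites (((~ ((b & (b | a)) & b)) & b) | (~ (b & b))) into ((~ (b & b)) | ((~ ((b & (b | a)) & b)) & b))
step 2: absorb_and (→) rewrites (b & (b | a)) into b, now ((~ (b & b)) | ((~ (b & b)) & b))
step 3: absorb_or (→) rewrites ((~ (b & b)) | ((~ (b & b)) & b)) into (~ (b & b)), reaching cost 9 (bound 9)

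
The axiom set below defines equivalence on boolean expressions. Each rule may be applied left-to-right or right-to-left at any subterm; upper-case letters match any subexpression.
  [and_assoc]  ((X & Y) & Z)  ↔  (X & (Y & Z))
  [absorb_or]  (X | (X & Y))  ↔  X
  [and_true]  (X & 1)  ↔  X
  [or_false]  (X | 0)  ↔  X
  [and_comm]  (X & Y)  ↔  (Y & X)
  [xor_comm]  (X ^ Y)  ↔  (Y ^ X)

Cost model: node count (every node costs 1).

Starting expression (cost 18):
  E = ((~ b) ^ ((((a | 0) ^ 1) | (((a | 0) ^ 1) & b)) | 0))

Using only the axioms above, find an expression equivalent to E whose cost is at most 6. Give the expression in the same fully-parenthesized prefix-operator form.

step 1: absorb_or (→) rewrites (((a | 0) ^ 1) | (((a | 0) ^ 1) & b)) into ((a | 0) ^ 1), now ((~ b) ^ (((a | 0) ^ 1) | 0))
step 2: or_false (→) rewrites (a | 0) into a, now ((~ b) ^ ((a ^ 1) | 0))
step 3: or_false (→) rewrites ((a ^ 1) | 0) into (a ^ 1), reaching cost 6 (bound 6)

((~ b) ^ (a ^ 1))   [cost 6]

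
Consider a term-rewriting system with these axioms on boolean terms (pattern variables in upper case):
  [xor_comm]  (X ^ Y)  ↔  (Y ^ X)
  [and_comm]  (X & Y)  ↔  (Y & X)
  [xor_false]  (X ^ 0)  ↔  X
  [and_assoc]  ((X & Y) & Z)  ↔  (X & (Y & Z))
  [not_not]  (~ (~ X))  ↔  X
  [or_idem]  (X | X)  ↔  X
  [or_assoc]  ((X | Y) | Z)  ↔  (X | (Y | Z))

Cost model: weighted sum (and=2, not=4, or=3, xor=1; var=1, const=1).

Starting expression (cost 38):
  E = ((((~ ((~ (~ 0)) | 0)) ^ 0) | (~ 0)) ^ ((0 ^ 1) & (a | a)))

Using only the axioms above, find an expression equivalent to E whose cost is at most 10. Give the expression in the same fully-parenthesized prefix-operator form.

((~ 0) ^ (1 & a))   [cost 10]

step 1: not_not (→) rewrites (~ (~ 0)) into 0, now ((((~ (0 | 0)) ^ 0) | (~ 0)) ^ ((0 ^ 1) & (a | a)))
step 2: or_idem (→) rewrites (0 | 0) into 0, now ((((~ 0) ^ 0) | (~ 0)) ^ ((0 ^ 1) & (a | a)))
step 3: xor_comm (→) rewrites (0 ^ 1) into (1 ^ 0), now ((((~ 0) ^ 0) | (~ 0)) ^ ((1 ^ 0) & (a | a)))
step 4: xor_false (→) rewrites ((~ 0) ^ 0) into (~ 0), now (((~ 0) | (~ 0)) ^ ((1 ^ 0) & (a | a)))
step 5: or_idem (→) rewrites ((~ 0) | (~ 0)) into (~ 0), now ((~ 0) ^ ((1 ^ 0) & (a | a)))
step 6: or_idem (→) rewrites (a | a) into a, now ((~ 0) ^ ((1 ^ 0) & a))
step 7: xor_false (→) rewrites (1 ^ 0) into 1, reaching cost 10 (bound 10)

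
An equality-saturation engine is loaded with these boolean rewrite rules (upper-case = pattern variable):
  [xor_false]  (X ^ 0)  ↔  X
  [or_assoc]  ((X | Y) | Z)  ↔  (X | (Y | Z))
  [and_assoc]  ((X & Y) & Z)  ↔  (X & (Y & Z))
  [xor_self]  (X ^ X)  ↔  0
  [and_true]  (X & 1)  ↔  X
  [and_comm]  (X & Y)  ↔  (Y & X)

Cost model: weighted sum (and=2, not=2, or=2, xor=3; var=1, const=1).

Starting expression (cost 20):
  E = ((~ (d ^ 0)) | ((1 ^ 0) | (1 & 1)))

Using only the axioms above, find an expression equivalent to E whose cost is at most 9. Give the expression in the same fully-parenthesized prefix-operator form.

((~ d) | (1 | 1))   [cost 9]

1. [xor_false →] (d ^ 0)  →  d;  E = ((~ d) | ((1 ^ 0) | (1 & 1)))
2. [xor_false →] (1 ^ 0)  →  1;  E = ((~ d) | (1 | (1 & 1)))
3. [and_true →] (1 & 1)  →  1;  cost 9 ≤ 9, done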